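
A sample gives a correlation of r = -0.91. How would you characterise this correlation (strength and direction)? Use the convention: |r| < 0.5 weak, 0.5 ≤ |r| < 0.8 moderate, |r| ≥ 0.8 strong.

r = -0.91 < 0 so the relationship is negative.
|r| = 0.91, which falls in the strong range.

strong negative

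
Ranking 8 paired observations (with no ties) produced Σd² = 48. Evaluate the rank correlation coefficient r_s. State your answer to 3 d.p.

ρ = 1 − 6Σd² / [n(n²−1)] = 1 − 6×48 / (8×63)
  = 1 − 288/504 = 1 − 0.5714 ≈ 0.429

0.429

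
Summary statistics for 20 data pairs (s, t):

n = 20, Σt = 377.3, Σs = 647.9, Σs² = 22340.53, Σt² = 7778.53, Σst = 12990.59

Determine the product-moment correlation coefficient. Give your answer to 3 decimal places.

r = (nΣst − ΣsΣt) / √[(nΣs² − (Σs)²)(nΣt² − (Σt)²)]
Numerator: 20×12990.59 − 647.9×377.3 = 15359.13
Denominator: √[(446810.6 − 419774.41)(155570.6 − 142355.29)] = √[27036.19 × 13215.31] = 18902.1595
r = 15359.13 / 18902.1595 ≈ 0.813

0.813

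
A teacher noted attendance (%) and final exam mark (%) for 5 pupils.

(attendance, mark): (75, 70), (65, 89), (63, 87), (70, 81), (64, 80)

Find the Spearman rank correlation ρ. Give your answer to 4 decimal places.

Rank attendance: 5, 3, 1, 4, 2
Rank mark: 1, 5, 4, 3, 2
d = rank(attendance) − rank(mark): 4, -2, -3, 1, 0; Σd² = 30
ρ = 1 − 6Σd² / [n(n²−1)] = 1 − 6×30 / (5×24) = 1 − 180/120 ≈ -0.5000

-0.5000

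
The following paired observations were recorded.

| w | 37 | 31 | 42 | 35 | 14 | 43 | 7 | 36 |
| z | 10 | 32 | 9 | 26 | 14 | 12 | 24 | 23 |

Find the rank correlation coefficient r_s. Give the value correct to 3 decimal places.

-0.667

Rank w: 6, 3, 7, 4, 2, 8, 1, 5
Rank z: 2, 8, 1, 7, 4, 3, 6, 5
d = rank(w) − rank(z): 4, -5, 6, -3, -2, 5, -5, 0; Σd² = 140
ρ = 1 − 6Σd² / [n(n²−1)] = 1 − 6×140 / (8×63) = 1 − 840/504 ≈ -0.667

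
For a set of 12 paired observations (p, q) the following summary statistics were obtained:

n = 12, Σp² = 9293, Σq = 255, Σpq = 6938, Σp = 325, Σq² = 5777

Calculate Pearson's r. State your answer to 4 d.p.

0.0757

r = (nΣpq − ΣpΣq) / √[(nΣp² − (Σp)²)(nΣq² − (Σq)²)]
Numerator: 12×6938 − 325×255 = 381
Denominator: √[(111516 − 105625)(69324 − 65025)] = √[5891 × 4299] = 5032.4357
r = 381 / 5032.4357 ≈ 0.0757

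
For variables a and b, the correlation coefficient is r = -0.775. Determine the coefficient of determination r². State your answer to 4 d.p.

r² = (-0.775)² = 0.6006

0.6006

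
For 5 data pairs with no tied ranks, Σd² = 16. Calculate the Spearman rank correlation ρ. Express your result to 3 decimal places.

0.200

ρ = 1 − 6Σd² / [n(n²−1)] = 1 − 6×16 / (5×24)
  = 1 − 96/120 = 1 − 0.8000 ≈ 0.200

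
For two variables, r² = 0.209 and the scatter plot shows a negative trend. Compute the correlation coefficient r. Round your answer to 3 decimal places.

|r| = √0.209 = 0.457
The association is negative, so r = −0.457.

-0.457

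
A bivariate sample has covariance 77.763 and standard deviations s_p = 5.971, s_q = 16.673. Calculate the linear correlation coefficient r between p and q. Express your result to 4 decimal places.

0.7811

r = Cov(p,q) / (s_p · s_q) = 77.763 / (5.971 × 16.673)
  = 77.763 / 99.5545 ≈ 0.7811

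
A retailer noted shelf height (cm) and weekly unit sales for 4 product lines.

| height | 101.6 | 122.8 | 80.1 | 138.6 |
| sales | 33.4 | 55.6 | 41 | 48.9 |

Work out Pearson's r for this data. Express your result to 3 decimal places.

n = 4, Σx = 443.1, Σy = 178.9, Σx² = 51028.37, Σy² = 8279.13, Σxy = 20282.76
nΣxy − ΣxΣy = 81131.04 − 79270.59 = 1860.45
nΣx² − (Σx)² = 204113.48 − 196337.61 = 7775.87; nΣy² − (Σy)² = 33116.52 − 32005.21 = 1111.31
r = 1860.45 / √(7775.87 × 1111.31) = 1860.45 / 2939.6262 ≈ 0.633

0.633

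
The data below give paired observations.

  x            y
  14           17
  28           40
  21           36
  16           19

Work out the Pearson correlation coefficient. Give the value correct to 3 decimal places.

0.942

n = 4, Σx = 79, Σy = 112, Σx² = 1677, Σy² = 3546, Σxy = 2418
nΣxy − ΣxΣy = 9672 − 8848 = 824
nΣx² − (Σx)² = 6708 − 6241 = 467; nΣy² − (Σy)² = 14184 − 12544 = 1640
r = 824 / √(467 × 1640) = 824 / 875.1457 ≈ 0.942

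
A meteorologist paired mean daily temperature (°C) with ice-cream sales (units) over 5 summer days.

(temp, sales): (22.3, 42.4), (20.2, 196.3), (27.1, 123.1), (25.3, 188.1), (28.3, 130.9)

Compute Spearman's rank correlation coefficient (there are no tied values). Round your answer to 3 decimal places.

Rank temp: 2, 1, 4, 3, 5
Rank sales: 1, 5, 2, 4, 3
d = rank(temp) − rank(sales): 1, -4, 2, -1, 2; Σd² = 26
ρ = 1 − 6Σd² / [n(n²−1)] = 1 − 6×26 / (5×24) = 1 − 156/120 ≈ -0.300

-0.300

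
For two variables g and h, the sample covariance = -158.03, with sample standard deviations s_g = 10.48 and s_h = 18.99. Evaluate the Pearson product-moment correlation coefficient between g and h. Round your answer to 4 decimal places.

-0.7941

r = Cov(g,h) / (s_g · s_h) = -158.03 / (10.48 × 18.99)
  = -158.03 / 199.0152 ≈ -0.7941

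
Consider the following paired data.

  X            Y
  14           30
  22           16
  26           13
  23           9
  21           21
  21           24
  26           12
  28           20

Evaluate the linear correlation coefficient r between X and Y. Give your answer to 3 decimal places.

n = 8, ΣX = 181, ΣY = 145, ΣX² = 4227, ΣY² = 2967, ΣXY = 3134
nΣXY − ΣXΣY = 25072 − 26245 = -1173
nΣX² − (ΣX)² = 33816 − 32761 = 1055; nΣY² − (ΣY)² = 23736 − 21025 = 2711
r = -1173 / √(1055 × 2711) = -1173 / 1691.1845 ≈ -0.694

-0.694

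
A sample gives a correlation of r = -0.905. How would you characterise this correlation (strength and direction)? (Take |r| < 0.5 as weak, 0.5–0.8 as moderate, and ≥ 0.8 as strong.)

strong negative

r = -0.905 < 0 so the relationship is negative.
|r| = 0.905, which falls in the strong range.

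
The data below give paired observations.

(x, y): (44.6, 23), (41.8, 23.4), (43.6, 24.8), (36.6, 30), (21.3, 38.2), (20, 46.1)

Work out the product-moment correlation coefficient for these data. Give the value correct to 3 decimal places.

-0.968

n = 6, Σx = 207.9, Σy = 185.5, Σx² = 7830.61, Σy² = 6176.05, Σxy = 5918.86
nΣxy − ΣxΣy = 35513.16 − 38565.45 = -3052.29
nΣx² − (Σx)² = 46983.66 − 43222.41 = 3761.25; nΣy² − (Σy)² = 37056.3 − 34410.25 = 2646.05
r = -3052.29 / √(3761.25 × 2646.05) = -3052.29 / 3154.7513 ≈ -0.968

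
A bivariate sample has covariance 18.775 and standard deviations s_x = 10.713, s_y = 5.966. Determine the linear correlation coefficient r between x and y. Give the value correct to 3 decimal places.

0.294

r = Cov(x,y) / (s_x · s_y) = 18.775 / (10.713 × 5.966)
  = 18.775 / 63.9138 ≈ 0.294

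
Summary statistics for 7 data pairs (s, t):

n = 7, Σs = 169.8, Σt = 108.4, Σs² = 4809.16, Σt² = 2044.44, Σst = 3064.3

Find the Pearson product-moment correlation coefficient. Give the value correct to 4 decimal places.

r = (nΣst − ΣsΣt) / √[(nΣs² − (Σs)²)(nΣt² − (Σt)²)]
Numerator: 7×3064.3 − 169.8×108.4 = 3043.78
Denominator: √[(33664.12 − 28832.04)(14311.08 − 11750.56)] = √[4832.08 × 2560.52] = 3517.4760
r = 3043.78 / 3517.4760 ≈ 0.8653

0.8653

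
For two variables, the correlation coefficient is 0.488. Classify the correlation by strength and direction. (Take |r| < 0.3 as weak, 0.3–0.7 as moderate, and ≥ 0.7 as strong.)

r = 0.488 > 0 so the relationship is positive.
|r| = 0.488, which falls in the moderate range.

moderate positive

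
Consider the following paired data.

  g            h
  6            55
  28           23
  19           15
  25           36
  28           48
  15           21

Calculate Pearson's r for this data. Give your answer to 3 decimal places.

-0.252

n = 6, Σg = 121, Σh = 198, Σg² = 2815, Σh² = 7820, Σgh = 3818
nΣgh − ΣgΣh = 22908 − 23958 = -1050
nΣg² − (Σg)² = 16890 − 14641 = 2249; nΣh² − (Σh)² = 46920 − 39204 = 7716
r = -1050 / √(2249 × 7716) = -1050 / 4165.7273 ≈ -0.252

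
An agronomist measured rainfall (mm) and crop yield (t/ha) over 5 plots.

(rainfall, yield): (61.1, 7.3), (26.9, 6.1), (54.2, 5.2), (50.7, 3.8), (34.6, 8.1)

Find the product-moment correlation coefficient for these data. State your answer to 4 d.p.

n = 5, Σx = 227.5, Σy = 30.5, Σx² = 11162.11, Σy² = 197.59, Σxy = 1364.88
nΣxy − ΣxΣy = 6824.4 − 6938.75 = -114.35
nΣx² − (Σx)² = 55810.55 − 51756.25 = 4054.3; nΣy² − (Σy)² = 987.95 − 930.25 = 57.7
r = -114.35 / √(4054.3 × 57.7) = -114.35 / 483.6663 ≈ -0.2364

-0.2364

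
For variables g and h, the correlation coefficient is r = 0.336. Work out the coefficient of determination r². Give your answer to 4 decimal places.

0.1129

r² = (0.336)² = 0.1129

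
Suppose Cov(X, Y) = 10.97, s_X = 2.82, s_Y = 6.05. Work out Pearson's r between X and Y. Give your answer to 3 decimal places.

0.643

r = Cov(X,Y) / (s_X · s_Y) = 10.97 / (2.82 × 6.05)
  = 10.97 / 17.0610 ≈ 0.643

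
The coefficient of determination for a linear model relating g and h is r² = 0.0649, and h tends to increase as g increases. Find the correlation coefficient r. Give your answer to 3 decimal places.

|r| = √0.0649 = 0.255
The association is positive, so r = 0.255.

0.255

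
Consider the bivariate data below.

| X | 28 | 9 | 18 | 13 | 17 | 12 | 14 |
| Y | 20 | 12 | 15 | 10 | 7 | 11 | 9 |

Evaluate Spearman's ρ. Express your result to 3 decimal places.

Rank X: 7, 1, 6, 3, 5, 2, 4
Rank Y: 7, 5, 6, 3, 1, 4, 2
d = rank(X) − rank(Y): 0, -4, 0, 0, 4, -2, 2; Σd² = 40
ρ = 1 − 6Σd² / [n(n²−1)] = 1 − 6×40 / (7×48) = 1 − 240/336 ≈ 0.286

0.286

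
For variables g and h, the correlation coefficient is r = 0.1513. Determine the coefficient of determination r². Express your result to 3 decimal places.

0.023

r² = (0.1513)² = 0.023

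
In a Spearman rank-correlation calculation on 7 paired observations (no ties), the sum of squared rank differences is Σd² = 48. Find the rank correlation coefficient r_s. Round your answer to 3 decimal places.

0.143

ρ = 1 − 6Σd² / [n(n²−1)] = 1 − 6×48 / (7×48)
  = 1 − 288/336 = 1 − 0.8571 ≈ 0.143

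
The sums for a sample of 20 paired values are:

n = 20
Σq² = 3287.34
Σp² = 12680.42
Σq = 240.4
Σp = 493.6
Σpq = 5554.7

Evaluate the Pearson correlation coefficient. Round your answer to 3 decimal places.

-0.850

r = (nΣpq − ΣpΣq) / √[(nΣp² − (Σp)²)(nΣq² − (Σq)²)]
Numerator: 20×5554.7 − 493.6×240.4 = -7567.44
Denominator: √[(253608.4 − 243640.96)(65746.8 − 57792.16)] = √[9967.44 × 7954.64] = 8904.3471
r = -7567.44 / 8904.3471 ≈ -0.850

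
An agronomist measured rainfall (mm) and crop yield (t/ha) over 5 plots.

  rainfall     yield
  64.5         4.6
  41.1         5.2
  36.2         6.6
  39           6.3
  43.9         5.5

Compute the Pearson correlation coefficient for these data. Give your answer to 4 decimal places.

n = 5, Σx = 224.7, Σy = 28.2, Σx² = 10608.11, Σy² = 161.7, Σxy = 1236.49
nΣxy − ΣxΣy = 6182.45 − 6336.54 = -154.09
nΣx² − (Σx)² = 53040.55 − 50490.09 = 2550.46; nΣy² − (Σy)² = 808.5 − 795.24 = 13.26
r = -154.09 / √(2550.46 × 13.26) = -154.09 / 183.8997 ≈ -0.8379

-0.8379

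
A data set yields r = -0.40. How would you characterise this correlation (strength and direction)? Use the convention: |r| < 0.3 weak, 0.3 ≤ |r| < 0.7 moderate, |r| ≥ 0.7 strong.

r = -0.40 < 0 so the relationship is negative.
|r| = 0.40, which falls in the moderate range.

moderate negative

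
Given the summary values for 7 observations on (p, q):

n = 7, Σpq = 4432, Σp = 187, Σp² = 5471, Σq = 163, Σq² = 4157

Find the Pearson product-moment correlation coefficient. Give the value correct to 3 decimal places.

0.187

r = (nΣpq − ΣpΣq) / √[(nΣp² − (Σp)²)(nΣq² − (Σq)²)]
Numerator: 7×4432 − 187×163 = 543
Denominator: √[(38297 − 34969)(29099 − 26569)] = √[3328 × 2530] = 2901.6961
r = 543 / 2901.6961 ≈ 0.187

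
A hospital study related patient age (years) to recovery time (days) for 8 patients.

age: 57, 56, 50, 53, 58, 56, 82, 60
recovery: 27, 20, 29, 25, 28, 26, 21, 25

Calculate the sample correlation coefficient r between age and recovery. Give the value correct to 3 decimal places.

-0.564

n = 8, Σx = 472, Σy = 201, Σx² = 28518, Σy² = 5121, Σxy = 11736
nΣxy − ΣxΣy = 93888 − 94872 = -984
nΣx² − (Σx)² = 228144 − 222784 = 5360; nΣy² − (Σy)² = 40968 − 40401 = 567
r = -984 / √(5360 × 567) = -984 / 1743.3072 ≈ -0.564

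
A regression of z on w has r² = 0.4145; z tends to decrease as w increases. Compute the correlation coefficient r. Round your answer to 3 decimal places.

-0.644

|r| = √0.4145 = 0.644
The association is negative, so r = −0.644.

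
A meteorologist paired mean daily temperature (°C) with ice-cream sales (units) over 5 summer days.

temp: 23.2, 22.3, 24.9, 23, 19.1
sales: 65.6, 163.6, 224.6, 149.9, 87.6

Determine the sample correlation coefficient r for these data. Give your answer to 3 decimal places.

n = 5, Σx = 112.5, Σy = 691.3, Σx² = 2549.35, Σy² = 111657.25, Σxy = 15883.6
nΣxy − ΣxΣy = 79418 − 77771.25 = 1646.75
nΣx² − (Σx)² = 12746.75 − 12656.25 = 90.5; nΣy² − (Σy)² = 558286.25 − 477895.69 = 80390.56
r = 1646.75 / √(90.5 × 80390.56) = 1646.75 / 2697.2849 ≈ 0.611

0.611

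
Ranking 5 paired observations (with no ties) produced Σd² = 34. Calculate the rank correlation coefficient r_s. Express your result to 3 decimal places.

ρ = 1 − 6Σd² / [n(n²−1)] = 1 − 6×34 / (5×24)
  = 1 − 204/120 = 1 − 1.7000 ≈ -0.700

-0.700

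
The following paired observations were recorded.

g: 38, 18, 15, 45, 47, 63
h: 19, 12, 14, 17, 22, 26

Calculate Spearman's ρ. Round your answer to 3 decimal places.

0.886

Rank g: 3, 2, 1, 4, 5, 6
Rank h: 4, 1, 2, 3, 5, 6
d = rank(g) − rank(h): -1, 1, -1, 1, 0, 0; Σd² = 4
ρ = 1 − 6Σd² / [n(n²−1)] = 1 − 6×4 / (6×35) = 1 − 24/210 ≈ 0.886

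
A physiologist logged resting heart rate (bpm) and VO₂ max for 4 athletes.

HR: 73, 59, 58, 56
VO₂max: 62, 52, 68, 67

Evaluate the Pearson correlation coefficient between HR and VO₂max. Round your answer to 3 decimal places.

n = 4, Σx = 246, Σy = 249, Σx² = 15310, Σy² = 15661, Σxy = 15290
nΣxy − ΣxΣy = 61160 − 61254 = -94
nΣx² − (Σx)² = 61240 − 60516 = 724; nΣy² − (Σy)² = 62644 − 62001 = 643
r = -94 / √(724 × 643) = -94 / 682.2991 ≈ -0.138

-0.138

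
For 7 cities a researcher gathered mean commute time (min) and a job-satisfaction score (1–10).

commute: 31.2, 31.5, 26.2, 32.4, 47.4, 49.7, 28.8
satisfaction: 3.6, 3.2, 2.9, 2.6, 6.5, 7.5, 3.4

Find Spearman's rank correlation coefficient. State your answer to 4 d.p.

Rank commute: 3, 4, 1, 5, 6, 7, 2
Rank satisfaction: 5, 3, 2, 1, 6, 7, 4
d = rank(commute) − rank(satisfaction): -2, 1, -1, 4, 0, 0, -2; Σd² = 26
ρ = 1 − 6Σd² / [n(n²−1)] = 1 − 6×26 / (7×48) = 1 − 156/336 ≈ 0.5357

0.5357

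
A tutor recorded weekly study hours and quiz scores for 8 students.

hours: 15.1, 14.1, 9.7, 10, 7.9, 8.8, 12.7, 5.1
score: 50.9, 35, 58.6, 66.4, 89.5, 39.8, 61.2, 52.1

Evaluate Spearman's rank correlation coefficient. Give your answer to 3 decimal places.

Rank hours: 8, 7, 4, 5, 2, 3, 6, 1
Rank score: 3, 1, 5, 7, 8, 2, 6, 4
d = rank(hours) − rank(score): 5, 6, -1, -2, -6, 1, 0, -3; Σd² = 112
ρ = 1 − 6Σd² / [n(n²−1)] = 1 − 6×112 / (8×63) = 1 − 672/504 ≈ -0.333

-0.333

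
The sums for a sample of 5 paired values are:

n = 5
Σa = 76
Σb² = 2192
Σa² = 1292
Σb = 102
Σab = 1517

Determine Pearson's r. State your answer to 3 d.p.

-0.271

r = (nΣab − ΣaΣb) / √[(nΣa² − (Σa)²)(nΣb² − (Σb)²)]
Numerator: 5×1517 − 76×102 = -167
Denominator: √[(6460 − 5776)(10960 − 10404)] = √[684 × 556] = 616.6879
r = -167 / 616.6879 ≈ -0.271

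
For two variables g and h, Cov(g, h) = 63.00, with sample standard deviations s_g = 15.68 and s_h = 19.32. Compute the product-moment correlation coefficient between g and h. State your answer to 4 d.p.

0.2080

r = Cov(g,h) / (s_g · s_h) = 63.00 / (15.68 × 19.32)
  = 63.00 / 302.9376 ≈ 0.2080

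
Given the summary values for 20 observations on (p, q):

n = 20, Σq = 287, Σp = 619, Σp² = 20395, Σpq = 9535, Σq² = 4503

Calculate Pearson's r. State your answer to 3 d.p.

r = (nΣpq − ΣpΣq) / √[(nΣp² − (Σp)²)(nΣq² − (Σq)²)]
Numerator: 20×9535 − 619×287 = 13047
Denominator: √[(407900 − 383161)(90060 − 82369)] = √[24739 × 7691] = 13793.7540
r = 13047 / 13793.7540 ≈ 0.946

0.946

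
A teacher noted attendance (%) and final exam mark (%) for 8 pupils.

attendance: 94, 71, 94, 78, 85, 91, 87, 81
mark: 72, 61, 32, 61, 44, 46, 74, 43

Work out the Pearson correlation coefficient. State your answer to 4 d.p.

-0.1714

n = 8, Σx = 681, Σy = 433, Σx² = 58433, Σy² = 25027, Σxy = 36712
nΣxy − ΣxΣy = 293696 − 294873 = -1177
nΣx² − (Σx)² = 467464 − 463761 = 3703; nΣy² − (Σy)² = 200216 − 187489 = 12727
r = -1177 / √(3703 × 12727) = -1177 / 6864.9895 ≈ -0.1714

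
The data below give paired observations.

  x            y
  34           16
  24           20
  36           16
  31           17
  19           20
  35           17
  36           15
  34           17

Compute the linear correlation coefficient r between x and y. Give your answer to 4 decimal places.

-0.9329

n = 8, Σx = 249, Σy = 138, Σx² = 8027, Σy² = 2404, Σxy = 4220
nΣxy − ΣxΣy = 33760 − 34362 = -602
nΣx² − (Σx)² = 64216 − 62001 = 2215; nΣy² − (Σy)² = 19232 − 19044 = 188
r = -602 / √(2215 × 188) = -602 / 645.3061 ≈ -0.9329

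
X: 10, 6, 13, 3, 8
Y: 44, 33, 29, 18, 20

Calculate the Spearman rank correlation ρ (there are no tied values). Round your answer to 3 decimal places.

0.500

Rank X: 4, 2, 5, 1, 3
Rank Y: 5, 4, 3, 1, 2
d = rank(X) − rank(Y): -1, -2, 2, 0, 1; Σd² = 10
ρ = 1 − 6Σd² / [n(n²−1)] = 1 − 6×10 / (5×24) = 1 − 60/120 ≈ 0.500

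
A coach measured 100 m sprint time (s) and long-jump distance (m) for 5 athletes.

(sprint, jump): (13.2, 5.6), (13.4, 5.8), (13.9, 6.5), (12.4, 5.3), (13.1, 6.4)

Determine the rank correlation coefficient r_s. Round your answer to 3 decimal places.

0.700

Rank sprint: 3, 4, 5, 1, 2
Rank jump: 2, 3, 5, 1, 4
d = rank(sprint) − rank(jump): 1, 1, 0, 0, -2; Σd² = 6
ρ = 1 − 6Σd² / [n(n²−1)] = 1 − 6×6 / (5×24) = 1 − 36/120 ≈ 0.700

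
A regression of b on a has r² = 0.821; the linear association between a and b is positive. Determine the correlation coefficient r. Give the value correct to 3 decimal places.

|r| = √0.821 = 0.906
The association is positive, so r = 0.906.

0.906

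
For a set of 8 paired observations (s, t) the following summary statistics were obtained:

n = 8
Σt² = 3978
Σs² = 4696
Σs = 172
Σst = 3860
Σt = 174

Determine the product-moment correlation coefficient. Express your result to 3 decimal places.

0.271

r = (nΣst − ΣsΣt) / √[(nΣs² − (Σs)²)(nΣt² − (Σt)²)]
Numerator: 8×3860 − 172×174 = 952
Denominator: √[(37568 − 29584)(31824 − 30276)] = √[7984 × 1548] = 3515.5699
r = 952 / 3515.5699 ≈ 0.271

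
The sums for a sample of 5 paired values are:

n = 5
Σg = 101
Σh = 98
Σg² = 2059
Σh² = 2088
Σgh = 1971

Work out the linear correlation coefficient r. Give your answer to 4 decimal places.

-0.1534

r = (nΣgh − ΣgΣh) / √[(nΣg² − (Σg)²)(nΣh² − (Σh)²)]
Numerator: 5×1971 − 101×98 = -43
Denominator: √[(10295 − 10201)(10440 − 9604)] = √[94 × 836] = 280.3284
r = -43 / 280.3284 ≈ -0.1534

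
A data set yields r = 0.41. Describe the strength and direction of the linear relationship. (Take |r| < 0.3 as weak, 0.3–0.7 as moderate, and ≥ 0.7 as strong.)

r = 0.41 > 0 so the relationship is positive.
|r| = 0.41, which falls in the moderate range.

moderate positive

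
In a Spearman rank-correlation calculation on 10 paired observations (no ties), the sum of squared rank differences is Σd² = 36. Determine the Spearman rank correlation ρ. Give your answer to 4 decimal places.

0.7818

ρ = 1 − 6Σd² / [n(n²−1)] = 1 − 6×36 / (10×99)
  = 1 − 216/990 = 1 − 0.21818 ≈ 0.7818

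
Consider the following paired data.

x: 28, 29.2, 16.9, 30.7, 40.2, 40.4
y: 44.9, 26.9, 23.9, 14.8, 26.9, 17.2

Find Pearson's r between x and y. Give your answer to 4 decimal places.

-0.2144

n = 6, Σx = 185.4, Σy = 154.6, Σx² = 6112.94, Σy² = 4549.32, Σxy = 4677.21
nΣxy − ΣxΣy = 28063.26 − 28662.84 = -599.58
nΣx² − (Σx)² = 36677.64 − 34373.16 = 2304.48; nΣy² − (Σy)² = 27295.92 − 23901.16 = 3394.76
r = -599.58 / √(2304.48 × 3394.76) = -599.58 / 2796.9906 ≈ -0.2144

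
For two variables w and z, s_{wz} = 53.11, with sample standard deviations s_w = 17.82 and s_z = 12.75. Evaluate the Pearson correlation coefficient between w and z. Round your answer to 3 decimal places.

0.234

r = Cov(w,z) / (s_w · s_z) = 53.11 / (17.82 × 12.75)
  = 53.11 / 227.2050 ≈ 0.234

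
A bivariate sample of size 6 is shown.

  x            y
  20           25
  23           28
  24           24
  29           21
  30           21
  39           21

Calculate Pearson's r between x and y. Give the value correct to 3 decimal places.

-0.739

n = 6, Σx = 165, Σy = 140, Σx² = 4767, Σy² = 3308, Σxy = 3778
nΣxy − ΣxΣy = 22668 − 23100 = -432
nΣx² − (Σx)² = 28602 − 27225 = 1377; nΣy² − (Σy)² = 19848 − 19600 = 248
r = -432 / √(1377 × 248) = -432 / 584.3766 ≈ -0.739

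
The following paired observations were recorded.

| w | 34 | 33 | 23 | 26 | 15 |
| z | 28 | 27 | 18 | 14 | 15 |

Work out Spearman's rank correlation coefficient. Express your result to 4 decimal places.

0.7000

Rank w: 5, 4, 2, 3, 1
Rank z: 5, 4, 3, 1, 2
d = rank(w) − rank(z): 0, 0, -1, 2, -1; Σd² = 6
ρ = 1 − 6Σd² / [n(n²−1)] = 1 − 6×6 / (5×24) = 1 − 36/120 ≈ 0.7000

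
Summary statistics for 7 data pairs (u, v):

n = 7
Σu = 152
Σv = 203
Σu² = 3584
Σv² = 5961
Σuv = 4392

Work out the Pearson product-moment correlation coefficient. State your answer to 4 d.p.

-0.1105

r = (nΣuv − ΣuΣv) / √[(nΣu² − (Σu)²)(nΣv² − (Σv)²)]
Numerator: 7×4392 − 152×203 = -112
Denominator: √[(25088 − 23104)(41727 − 41209)] = √[1984 × 518] = 1013.7613
r = -112 / 1013.7613 ≈ -0.1105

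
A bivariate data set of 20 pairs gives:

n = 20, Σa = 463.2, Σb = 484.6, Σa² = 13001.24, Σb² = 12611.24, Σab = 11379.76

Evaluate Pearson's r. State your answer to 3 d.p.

r = (nΣab − ΣaΣb) / √[(nΣa² − (Σa)²)(nΣb² − (Σb)²)]
Numerator: 20×11379.76 − 463.2×484.6 = 3128.48
Denominator: √[(260024.8 − 214554.24)(252224.8 − 234837.16)] = √[45470.56 × 17387.64] = 28118.0676
r = 3128.48 / 28118.0676 ≈ 0.111

0.111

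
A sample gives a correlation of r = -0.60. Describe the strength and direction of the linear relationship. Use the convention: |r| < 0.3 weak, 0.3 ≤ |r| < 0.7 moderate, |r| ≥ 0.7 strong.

r = -0.60 < 0 so the relationship is negative.
|r| = 0.60, which falls in the moderate range.

moderate negative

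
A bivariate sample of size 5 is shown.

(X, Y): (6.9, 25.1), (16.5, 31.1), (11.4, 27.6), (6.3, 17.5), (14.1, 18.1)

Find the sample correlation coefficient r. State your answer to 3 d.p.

n = 5, ΣX = 55.2, ΣY = 119.4, ΣX² = 688.32, ΣY² = 2992.84, ΣXY = 1366.44
nΣXY − ΣXΣY = 6832.2 − 6590.88 = 241.32
nΣX² − (ΣX)² = 3441.6 − 3047.04 = 394.56; nΣY² − (ΣY)² = 14964.2 − 14256.36 = 707.84
r = 241.32 / √(394.56 × 707.84) = 241.32 / 528.4746 ≈ 0.457

0.457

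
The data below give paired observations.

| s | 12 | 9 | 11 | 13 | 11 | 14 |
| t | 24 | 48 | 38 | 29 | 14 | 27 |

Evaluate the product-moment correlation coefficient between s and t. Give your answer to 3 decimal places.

-0.515

n = 6, Σs = 70, Σt = 180, Σs² = 832, Σt² = 6090, Σst = 2047
nΣst − ΣsΣt = 12282 − 12600 = -318
nΣs² − (Σs)² = 4992 − 4900 = 92; nΣt² − (Σt)² = 36540 − 32400 = 4140
r = -318 / √(92 × 4140) = -318 / 617.1548 ≈ -0.515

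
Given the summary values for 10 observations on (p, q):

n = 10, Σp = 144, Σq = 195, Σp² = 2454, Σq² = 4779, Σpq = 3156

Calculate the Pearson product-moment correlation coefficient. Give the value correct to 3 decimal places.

0.571

r = (nΣpq − ΣpΣq) / √[(nΣp² − (Σp)²)(nΣq² − (Σq)²)]
Numerator: 10×3156 − 144×195 = 3480
Denominator: √[(24540 − 20736)(47790 − 38025)] = √[3804 × 9765] = 6094.7568
r = 3480 / 6094.7568 ≈ 0.571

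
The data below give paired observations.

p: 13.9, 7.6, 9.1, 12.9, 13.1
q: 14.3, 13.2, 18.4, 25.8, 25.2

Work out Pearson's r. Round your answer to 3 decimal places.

n = 5, Σp = 56.6, Σq = 96.9, Σp² = 671.8, Σq² = 2017.97, Σpq = 1129.47
nΣpq − ΣpΣq = 5647.35 − 5484.54 = 162.81
nΣp² − (Σp)² = 3359 − 3203.56 = 155.44; nΣq² − (Σq)² = 10089.85 − 9389.61 = 700.24
r = 162.81 / √(155.44 × 700.24) = 162.81 / 329.9171 ≈ 0.493

0.493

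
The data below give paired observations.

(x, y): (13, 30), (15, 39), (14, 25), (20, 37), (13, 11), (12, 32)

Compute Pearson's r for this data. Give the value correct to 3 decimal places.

n = 6, Σx = 87, Σy = 174, Σx² = 1303, Σy² = 5560, Σxy = 2592
nΣxy − ΣxΣy = 15552 − 15138 = 414
nΣx² − (Σx)² = 7818 − 7569 = 249; nΣy² − (Σy)² = 33360 − 30276 = 3084
r = 414 / √(249 × 3084) = 414 / 876.3082 ≈ 0.472

0.472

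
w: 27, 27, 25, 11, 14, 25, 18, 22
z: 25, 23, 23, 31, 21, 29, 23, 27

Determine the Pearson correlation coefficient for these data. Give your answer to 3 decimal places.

n = 8, Σw = 169, Σz = 202, Σw² = 3833, Σz² = 5184, Σwz = 4239
nΣwz − ΣwΣz = 33912 − 34138 = -226
nΣw² − (Σw)² = 30664 − 28561 = 2103; nΣz² − (Σz)² = 41472 − 40804 = 668
r = -226 / √(2103 × 668) = -226 / 1185.2443 ≈ -0.191

-0.191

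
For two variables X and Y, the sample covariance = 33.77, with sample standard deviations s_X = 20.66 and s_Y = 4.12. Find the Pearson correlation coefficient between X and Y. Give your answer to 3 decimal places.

0.397

r = Cov(X,Y) / (s_X · s_Y) = 33.77 / (20.66 × 4.12)
  = 33.77 / 85.1192 ≈ 0.397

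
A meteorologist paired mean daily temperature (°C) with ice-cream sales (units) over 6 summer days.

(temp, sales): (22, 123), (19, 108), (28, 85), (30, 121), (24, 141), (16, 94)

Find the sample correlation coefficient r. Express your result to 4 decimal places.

n = 6, Σx = 139, Σy = 672, Σx² = 3361, Σy² = 77376, Σxy = 15656
nΣxy − ΣxΣy = 93936 − 93408 = 528
nΣx² − (Σx)² = 20166 − 19321 = 845; nΣy² − (Σy)² = 464256 − 451584 = 12672
r = 528 / √(845 × 12672) = 528 / 3272.2836 ≈ 0.1614

0.1614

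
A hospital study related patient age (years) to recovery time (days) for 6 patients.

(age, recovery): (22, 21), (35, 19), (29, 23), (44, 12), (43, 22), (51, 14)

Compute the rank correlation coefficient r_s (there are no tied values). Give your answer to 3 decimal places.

-0.657

Rank age: 1, 3, 2, 5, 4, 6
Rank recovery: 4, 3, 6, 1, 5, 2
d = rank(age) − rank(recovery): -3, 0, -4, 4, -1, 4; Σd² = 58
ρ = 1 − 6Σd² / [n(n²−1)] = 1 − 6×58 / (6×35) = 1 − 348/210 ≈ -0.657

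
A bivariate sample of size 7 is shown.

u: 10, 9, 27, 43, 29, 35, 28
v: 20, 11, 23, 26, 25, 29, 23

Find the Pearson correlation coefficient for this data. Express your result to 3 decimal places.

n = 7, Σu = 181, Σv = 157, Σu² = 5609, Σv² = 3721, Σuv = 4422
nΣuv − ΣuΣv = 30954 − 28417 = 2537
nΣu² − (Σu)² = 39263 − 32761 = 6502; nΣv² − (Σv)² = 26047 − 24649 = 1398
r = 2537 / √(6502 × 1398) = 2537 / 3014.9289 ≈ 0.841

0.841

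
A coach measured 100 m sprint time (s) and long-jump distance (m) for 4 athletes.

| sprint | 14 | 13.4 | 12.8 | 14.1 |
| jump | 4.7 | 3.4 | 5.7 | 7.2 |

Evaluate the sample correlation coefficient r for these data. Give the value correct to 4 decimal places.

0.2638

n = 4, Σx = 54.3, Σy = 21, Σx² = 738.21, Σy² = 117.98, Σxy = 285.84
nΣxy − ΣxΣy = 1143.36 − 1140.3 = 3.06
nΣx² − (Σx)² = 2952.84 − 2948.49 = 4.35; nΣy² − (Σy)² = 471.92 − 441 = 30.92
r = 3.06 / √(4.35 × 30.92) = 3.06 / 11.5975 ≈ 0.2638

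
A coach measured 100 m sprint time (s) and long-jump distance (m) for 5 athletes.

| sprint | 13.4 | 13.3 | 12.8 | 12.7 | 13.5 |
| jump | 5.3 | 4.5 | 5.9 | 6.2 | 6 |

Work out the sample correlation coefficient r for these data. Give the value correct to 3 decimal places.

n = 5, Σx = 65.7, Σy = 27.9, Σx² = 863.83, Σy² = 157.59, Σxy = 366.13
nΣxy − ΣxΣy = 1830.65 − 1833.03 = -2.38
nΣx² − (Σx)² = 4319.15 − 4316.49 = 2.66; nΣy² − (Σy)² = 787.95 − 778.41 = 9.54
r = -2.38 / √(2.66 × 9.54) = -2.38 / 5.0375 ≈ -0.472

-0.472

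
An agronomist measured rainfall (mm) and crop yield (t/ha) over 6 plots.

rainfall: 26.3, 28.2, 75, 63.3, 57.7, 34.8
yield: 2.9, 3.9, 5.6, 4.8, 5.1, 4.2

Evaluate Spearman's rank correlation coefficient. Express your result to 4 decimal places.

Rank rainfall: 1, 2, 6, 5, 4, 3
Rank yield: 1, 2, 6, 4, 5, 3
d = rank(rainfall) − rank(yield): 0, 0, 0, 1, -1, 0; Σd² = 2
ρ = 1 − 6Σd² / [n(n²−1)] = 1 − 6×2 / (6×35) = 1 − 12/210 ≈ 0.9429

0.9429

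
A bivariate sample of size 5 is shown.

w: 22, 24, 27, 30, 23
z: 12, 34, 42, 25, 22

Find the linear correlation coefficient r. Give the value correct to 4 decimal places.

n = 5, Σw = 126, Σz = 135, Σw² = 3218, Σz² = 4173, Σwz = 3470
nΣwz − ΣwΣz = 17350 − 17010 = 340
nΣw² − (Σw)² = 16090 − 15876 = 214; nΣz² − (Σz)² = 20865 − 18225 = 2640
r = 340 / √(214 × 2640) = 340 / 751.6382 ≈ 0.4523

0.4523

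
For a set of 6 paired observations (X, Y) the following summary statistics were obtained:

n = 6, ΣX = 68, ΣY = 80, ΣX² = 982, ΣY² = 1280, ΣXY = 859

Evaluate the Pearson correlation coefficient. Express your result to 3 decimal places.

-0.224

r = (nΣXY − ΣXΣY) / √[(nΣX² − (ΣX)²)(nΣY² − (ΣY)²)]
Numerator: 6×859 − 68×80 = -286
Denominator: √[(5892 − 4624)(7680 − 6400)] = √[1268 × 1280] = 1273.9859
r = -286 / 1273.9859 ≈ -0.224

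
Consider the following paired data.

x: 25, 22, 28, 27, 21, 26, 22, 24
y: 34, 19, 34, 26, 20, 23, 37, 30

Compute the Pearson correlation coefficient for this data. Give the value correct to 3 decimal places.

0.311

n = 8, Σx = 195, Σy = 223, Σx² = 4799, Σy² = 6547, Σxy = 5474
nΣxy − ΣxΣy = 43792 − 43485 = 307
nΣx² − (Σx)² = 38392 − 38025 = 367; nΣy² − (Σy)² = 52376 − 49729 = 2647
r = 307 / √(367 × 2647) = 307 / 985.6211 ≈ 0.311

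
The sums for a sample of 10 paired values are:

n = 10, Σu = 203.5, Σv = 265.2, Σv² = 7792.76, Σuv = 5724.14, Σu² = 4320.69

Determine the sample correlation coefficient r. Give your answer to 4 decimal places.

0.8865

r = (nΣuv − ΣuΣv) / √[(nΣu² − (Σu)²)(nΣv² − (Σv)²)]
Numerator: 10×5724.14 − 203.5×265.2 = 3273.2
Denominator: √[(43206.9 − 41412.25)(77927.6 − 70331.04)] = √[1794.65 × 7596.56] = 3692.3118
r = 3273.2 / 3692.3118 ≈ 0.8865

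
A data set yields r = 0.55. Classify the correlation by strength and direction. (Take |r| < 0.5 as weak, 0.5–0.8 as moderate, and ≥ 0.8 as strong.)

moderate positive

r = 0.55 > 0 so the relationship is positive.
|r| = 0.55, which falls in the moderate range.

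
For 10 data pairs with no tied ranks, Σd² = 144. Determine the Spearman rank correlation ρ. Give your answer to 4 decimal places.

0.1273

ρ = 1 − 6Σd² / [n(n²−1)] = 1 − 6×144 / (10×99)
  = 1 − 864/990 = 1 − 0.87273 ≈ 0.1273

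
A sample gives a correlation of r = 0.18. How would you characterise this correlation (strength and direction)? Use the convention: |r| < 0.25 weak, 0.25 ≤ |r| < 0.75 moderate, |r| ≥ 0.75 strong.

weak positive

r = 0.18 > 0 so the relationship is positive.
|r| = 0.18, which falls in the weak range.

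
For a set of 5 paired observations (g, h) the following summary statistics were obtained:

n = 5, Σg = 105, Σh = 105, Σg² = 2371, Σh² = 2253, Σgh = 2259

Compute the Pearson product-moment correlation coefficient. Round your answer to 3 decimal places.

r = (nΣgh − ΣgΣh) / √[(nΣg² − (Σg)²)(nΣh² − (Σh)²)]
Numerator: 5×2259 − 105×105 = 270
Denominator: √[(11855 − 11025)(11265 − 11025)] = √[830 × 240] = 446.3183
r = 270 / 446.3183 ≈ 0.605

0.605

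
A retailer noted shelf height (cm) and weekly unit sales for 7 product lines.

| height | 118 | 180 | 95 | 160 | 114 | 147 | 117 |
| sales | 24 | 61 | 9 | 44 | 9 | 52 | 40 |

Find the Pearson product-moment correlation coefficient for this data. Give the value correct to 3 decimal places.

0.882

n = 7, Σx = 931, Σy = 239, Σx² = 129243, Σy² = 10699, Σxy = 35057
nΣxy − ΣxΣy = 245399 − 222509 = 22890
nΣx² − (Σx)² = 904701 − 866761 = 37940; nΣy² − (Σy)² = 74893 − 57121 = 17772
r = 22890 / √(37940 × 17772) = 22890 / 25966.7033 ≈ 0.882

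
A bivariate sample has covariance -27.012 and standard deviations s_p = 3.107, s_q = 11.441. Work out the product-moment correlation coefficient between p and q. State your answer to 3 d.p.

r = Cov(p,q) / (s_p · s_q) = -27.012 / (3.107 × 11.441)
  = -27.012 / 35.5472 ≈ -0.760

-0.760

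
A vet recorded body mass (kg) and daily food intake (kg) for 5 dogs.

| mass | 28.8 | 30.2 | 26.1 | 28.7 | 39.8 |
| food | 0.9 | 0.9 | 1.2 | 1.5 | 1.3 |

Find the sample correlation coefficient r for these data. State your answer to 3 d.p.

0.187

n = 5, Σx = 153.6, Σy = 5.8, Σx² = 4830.42, Σy² = 7, Σxy = 179.21
nΣxy − ΣxΣy = 896.05 − 890.88 = 5.17
nΣx² − (Σx)² = 24152.1 − 23592.96 = 559.14; nΣy² − (Σy)² = 35 − 33.64 = 1.36
r = 5.17 / √(559.14 × 1.36) = 5.17 / 27.5759 ≈ 0.187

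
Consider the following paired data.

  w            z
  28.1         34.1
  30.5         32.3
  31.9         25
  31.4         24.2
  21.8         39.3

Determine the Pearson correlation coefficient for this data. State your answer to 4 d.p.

-0.8929

n = 5, Σw = 143.7, Σz = 154.9, Σw² = 4198.67, Σz² = 4961.23, Σwz = 4357.48
nΣwz − ΣwΣz = 21787.4 − 22259.13 = -471.73
nΣw² − (Σw)² = 20993.35 − 20649.69 = 343.66; nΣz² − (Σz)² = 24806.15 − 23994.01 = 812.14
r = -471.73 / √(343.66 × 812.14) = -471.73 / 528.2992 ≈ -0.8929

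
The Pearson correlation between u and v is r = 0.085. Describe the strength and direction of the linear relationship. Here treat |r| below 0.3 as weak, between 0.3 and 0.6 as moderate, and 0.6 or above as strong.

r = 0.085 > 0 so the relationship is positive.
|r| = 0.085, which falls in the weak range.

weak positive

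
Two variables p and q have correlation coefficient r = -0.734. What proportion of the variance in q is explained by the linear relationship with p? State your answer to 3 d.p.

0.539

r² = (-0.734)² = 0.539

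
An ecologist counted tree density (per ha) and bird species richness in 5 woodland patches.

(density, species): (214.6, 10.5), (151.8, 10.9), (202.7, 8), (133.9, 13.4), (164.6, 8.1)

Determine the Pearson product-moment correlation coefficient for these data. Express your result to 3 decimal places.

-0.573

n = 5, Σx = 867.6, Σy = 50.9, Σx² = 155206.06, Σy² = 538.23, Σxy = 8657.04
nΣxy − ΣxΣy = 43285.2 − 44160.84 = -875.64
nΣx² − (Σx)² = 776030.3 − 752729.76 = 23300.54; nΣy² − (Σy)² = 2691.15 − 2590.81 = 100.34
r = -875.64 / √(23300.54 × 100.34) = -875.64 / 1529.0442 ≈ -0.573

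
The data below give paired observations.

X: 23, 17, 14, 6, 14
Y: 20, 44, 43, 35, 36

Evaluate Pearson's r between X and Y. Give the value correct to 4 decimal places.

-0.4679

n = 5, ΣX = 74, ΣY = 178, ΣX² = 1246, ΣY² = 6706, ΣXY = 2524
nΣXY − ΣXΣY = 12620 − 13172 = -552
nΣX² − (ΣX)² = 6230 − 5476 = 754; nΣY² − (ΣY)² = 33530 − 31684 = 1846
r = -552 / √(754 × 1846) = -552 / 1179.7813 ≈ -0.4679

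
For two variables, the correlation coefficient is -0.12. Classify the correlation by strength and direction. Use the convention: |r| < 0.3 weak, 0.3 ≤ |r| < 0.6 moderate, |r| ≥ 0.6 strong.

r = -0.12 < 0 so the relationship is negative.
|r| = 0.12, which falls in the weak range.

weak negative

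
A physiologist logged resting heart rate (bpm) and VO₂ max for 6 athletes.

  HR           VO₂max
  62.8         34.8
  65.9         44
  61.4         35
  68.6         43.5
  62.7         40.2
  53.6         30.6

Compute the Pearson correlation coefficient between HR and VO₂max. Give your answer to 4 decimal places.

n = 6, Σx = 375, Σy = 228.1, Σx² = 23566.82, Σy² = 8816.69, Σxy = 14378.84
nΣxy − ΣxΣy = 86273.04 − 85537.5 = 735.54
nΣx² − (Σx)² = 141400.92 − 140625 = 775.92; nΣy² − (Σy)² = 52900.14 − 52029.61 = 870.53
r = 735.54 / √(775.92 × 870.53) = 735.54 / 821.8647 ≈ 0.8950

0.8950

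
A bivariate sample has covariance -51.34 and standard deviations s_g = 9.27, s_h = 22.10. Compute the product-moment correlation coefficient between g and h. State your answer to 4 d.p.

r = Cov(g,h) / (s_g · s_h) = -51.34 / (9.27 × 22.10)
  = -51.34 / 204.8670 ≈ -0.2506

-0.2506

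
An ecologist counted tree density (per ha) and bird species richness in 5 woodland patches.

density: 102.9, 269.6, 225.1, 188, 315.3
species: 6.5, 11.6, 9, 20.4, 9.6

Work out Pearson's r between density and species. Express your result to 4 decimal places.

n = 5, Σx = 1100.9, Σy = 57.1, Σx² = 268700.67, Σy² = 766.13, Σxy = 12684.19
nΣxy − ΣxΣy = 63420.95 − 62861.39 = 559.56
nΣx² − (Σx)² = 1343503.35 − 1211980.81 = 131522.54; nΣy² − (Σy)² = 3830.65 − 3260.41 = 570.24
r = 559.56 / √(131522.54 × 570.24) = 559.56 / 8660.2202 ≈ 0.0646

0.0646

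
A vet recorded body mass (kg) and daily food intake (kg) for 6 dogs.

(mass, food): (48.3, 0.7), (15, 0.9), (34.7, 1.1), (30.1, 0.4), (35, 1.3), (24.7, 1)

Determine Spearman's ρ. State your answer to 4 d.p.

0.1429

Rank mass: 6, 1, 4, 3, 5, 2
Rank food: 2, 3, 5, 1, 6, 4
d = rank(mass) − rank(food): 4, -2, -1, 2, -1, -2; Σd² = 30
ρ = 1 − 6Σd² / [n(n²−1)] = 1 − 6×30 / (6×35) = 1 − 180/210 ≈ 0.1429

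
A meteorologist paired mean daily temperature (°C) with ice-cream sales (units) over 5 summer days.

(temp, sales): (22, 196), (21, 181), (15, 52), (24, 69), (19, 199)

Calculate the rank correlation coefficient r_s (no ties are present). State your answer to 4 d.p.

0.1000

Rank temp: 4, 3, 1, 5, 2
Rank sales: 4, 3, 1, 2, 5
d = rank(temp) − rank(sales): 0, 0, 0, 3, -3; Σd² = 18
ρ = 1 − 6Σd² / [n(n²−1)] = 1 − 6×18 / (5×24) = 1 − 108/120 ≈ 0.1000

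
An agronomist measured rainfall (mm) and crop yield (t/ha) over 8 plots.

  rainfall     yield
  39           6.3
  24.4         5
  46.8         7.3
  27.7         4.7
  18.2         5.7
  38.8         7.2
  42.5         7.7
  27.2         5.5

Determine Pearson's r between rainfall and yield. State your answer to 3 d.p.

n = 8, Σx = 264.6, Σy = 49.4, Σx² = 9456.66, Σy² = 313.94, Σxy = 1699.48
nΣxy − ΣxΣy = 13595.84 − 13071.24 = 524.6
nΣx² − (Σx)² = 75653.28 − 70013.16 = 5640.12; nΣy² − (Σy)² = 2511.52 − 2440.36 = 71.16
r = 524.6 / √(5640.12 × 71.16) = 524.6 / 633.5226 ≈ 0.828

0.828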